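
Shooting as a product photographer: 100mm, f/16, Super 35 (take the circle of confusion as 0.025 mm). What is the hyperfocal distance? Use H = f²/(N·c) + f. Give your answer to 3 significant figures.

25.1 m

Hyperfocal distance H = f²/(N·c) + f = 100²/(16 × 0.025) + 100 = 10000/0.4 + 100 ≈ 25100.0 mm ≈ 25.1 m.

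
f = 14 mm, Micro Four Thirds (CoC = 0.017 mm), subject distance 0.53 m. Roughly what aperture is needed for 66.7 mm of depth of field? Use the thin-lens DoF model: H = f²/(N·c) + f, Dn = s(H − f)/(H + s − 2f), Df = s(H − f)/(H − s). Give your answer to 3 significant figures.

Write h = H − f = f²/(N·c). The thin-lens limits are Dn = s·h/(h + (s−f)) and Df = s·h/(h − (s−f)), so DoF = Df − Dn = 2·s·(s−f)·h / (h² − (s−f)²).
That is a quadratic in h: DoF·h² − 2·s·(s−f)·h − DoF·(s−f)² = 0 ⇒ h = (s−f)·(s + √(s² + DoF²)) / DoF = 516 × (530 + √(530² + 66.7²)) / 66.7 = 516 × (530 + 534.181) / 66.7 ≈ 8232.6 mm.
Then N = f²/(c·h) = 14² / (0.017 × 8232.6) = 196 / 139.95 ≈ 1.40.

f/1.40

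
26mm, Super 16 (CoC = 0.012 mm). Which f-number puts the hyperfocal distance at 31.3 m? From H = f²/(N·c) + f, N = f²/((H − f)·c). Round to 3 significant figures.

Rearrange H = f²/(N·c) + f for N: N = f² / ((H − f)·c).
N = 26² / ((31300 − 26) × 0.012) = 676 / 375.3 ≈ 1.80.

f/1.80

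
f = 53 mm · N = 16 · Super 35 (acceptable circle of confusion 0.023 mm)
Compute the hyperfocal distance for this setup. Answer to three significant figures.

7.69 m

Hyperfocal distance H = f²/(N·c) + f = 53²/(16 × 0.023) + 53 = 2809/0.368 + 53 ≈ 7686.2 mm ≈ 7.69 m.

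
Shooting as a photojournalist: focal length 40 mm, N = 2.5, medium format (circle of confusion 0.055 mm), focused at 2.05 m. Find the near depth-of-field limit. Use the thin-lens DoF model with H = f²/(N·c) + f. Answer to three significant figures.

Hyperfocal distance H = f²/(N·c) + f = 40²/(2.5 × 0.055) + 40 = 1600/0.1375 + 40 ≈ 11676.4 mm ≈ 11.68 m.
Near limit Dn = s·(H − f)/(H + s − 2f) = 2050 × (11676.4 − 40) / (11676.4 + 2050 − 2 × 40) = 2050 × 11636.4 / 13646.4 ≈ 1748.1 mm ≈ 1.75 m.

1.75 m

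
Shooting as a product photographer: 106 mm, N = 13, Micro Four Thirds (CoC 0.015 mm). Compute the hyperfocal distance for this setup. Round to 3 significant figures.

Hyperfocal distance H = f²/(N·c) + f = 106²/(13 × 0.015) + 106 = 11236/0.195 + 106 ≈ 57726.5 mm ≈ 57.7 m.

57.7 m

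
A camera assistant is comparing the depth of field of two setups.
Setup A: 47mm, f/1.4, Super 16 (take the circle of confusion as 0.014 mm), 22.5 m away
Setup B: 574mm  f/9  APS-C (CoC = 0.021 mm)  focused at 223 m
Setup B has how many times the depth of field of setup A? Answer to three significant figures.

Setup A: H = 47²/(1.4×0.014) + 47 ≈ 112751.1 mm; DoF = Df − Dn = 28097.6 − 18762.2 ≈ 9335.4 mm.
Setup B: H = 574²/(9×0.021) + 574 ≈ 1743833.3 mm; DoF = Df − Dn = 255614 − 197767 ≈ 57847 mm.
Ratio = 57847 / 9335.4 ≈ 6.20.

6.20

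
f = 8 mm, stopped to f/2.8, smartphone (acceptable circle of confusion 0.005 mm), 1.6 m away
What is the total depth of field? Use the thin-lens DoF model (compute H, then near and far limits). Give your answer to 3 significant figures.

Hyperfocal distance H = f²/(N·c) + f = 8²/(2.8 × 0.005) + 8 = 64/0.014 + 8 ≈ 4579.4 mm ≈ 4.579 m.
Near limit Dn = s·(H − f)/(H + s − 2f) = 1600 × (4579.4 − 8) / (4579.4 + 1600 − 2 × 8) = 1600 × 4571.4 / 6163.4 ≈ 1186.7 mm.
Far limit Df = s·(H − f)/(H − s) = 1600 × (4579.4 − 8) / (4579.4 − 1600) = 1600 × 4571.4 / 2979.4 ≈ 2454.9 mm.
Depth of field = Df − Dn = 2454.9 − 1186.7 ≈ 1268.2 mm ≈ 1.27 m.

1.27 m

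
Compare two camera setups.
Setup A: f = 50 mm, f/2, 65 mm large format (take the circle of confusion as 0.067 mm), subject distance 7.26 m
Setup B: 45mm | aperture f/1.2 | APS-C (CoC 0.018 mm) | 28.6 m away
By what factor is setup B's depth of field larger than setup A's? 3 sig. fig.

Setup A: H = 50²/(2×0.067) + 50 ≈ 18706.7 mm; DoF = Df − Dn = 11832.9 − 5236.4 ≈ 6596.5 mm.
Setup B: H = 45²/(1.2×0.018) + 45 ≈ 93795.0 mm; DoF = Df − Dn = 41127 − 21923 ≈ 19204 mm.
Ratio = 19204 / 6596.5 ≈ 2.91.

2.91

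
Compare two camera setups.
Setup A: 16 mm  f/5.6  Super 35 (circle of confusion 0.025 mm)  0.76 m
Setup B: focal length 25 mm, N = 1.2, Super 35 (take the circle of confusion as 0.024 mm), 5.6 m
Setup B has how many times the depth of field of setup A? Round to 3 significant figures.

Setup A: H = 16²/(5.6×0.025) + 16 ≈ 1844.6 mm; DoF = Df − Dn = 1281.35 − 540.20 ≈ 741.15 mm.
Setup B: H = 25²/(1.2×0.024) + 25 ≈ 21726.4 mm; DoF = Df − Dn = 7536.0 − 4455.4 ≈ 3080.6 mm.
Ratio = 3080.6 / 741.15 ≈ 4.16.

4.16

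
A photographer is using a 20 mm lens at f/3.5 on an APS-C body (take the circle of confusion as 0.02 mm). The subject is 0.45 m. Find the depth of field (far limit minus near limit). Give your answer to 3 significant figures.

68.1 mm

Hyperfocal distance H = f²/(N·c) + f = 20²/(3.5 × 0.02) + 20 = 400/0.07 + 20 ≈ 5734.3 mm ≈ 5.734 m.
Near limit Dn = s·(H − f)/(H + s − 2f) = 450 × (5734.3 − 20) / (5734.3 + 450 − 2 × 20) = 450 × 5714.3 / 6144.3 ≈ 418.507 mm.
Far limit Df = s·(H − f)/(H − s) = 450 × (5734.3 − 20) / (5734.3 − 450) = 450 × 5714.3 / 5284.3 ≈ 486.618 mm.
Depth of field = Df − Dn = 486.618 − 418.507 ≈ 68.111 mm.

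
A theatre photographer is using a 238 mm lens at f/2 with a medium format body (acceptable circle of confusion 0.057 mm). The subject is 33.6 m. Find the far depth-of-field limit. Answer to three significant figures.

36.0 m

Hyperfocal distance H = f²/(N·c) + f = 238²/(2 × 0.057) + 238 = 56644/0.114 + 238 ≈ 497115.2 mm ≈ 497.1 m.
Far limit Df = s·(H − f)/(H − s) = 33600 × (497115.2 − 238) / (497115.2 − 33600) = 33600 × 496877.2 / 463515.2 ≈ 36018 mm ≈ 36.0 m.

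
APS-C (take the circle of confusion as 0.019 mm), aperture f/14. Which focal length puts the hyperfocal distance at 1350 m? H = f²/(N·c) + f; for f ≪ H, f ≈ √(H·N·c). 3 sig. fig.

From H = f²/(N·c) + f, with f ≪ H: f ≈ √(H·N·c) = √(1350000 × 14 × 0.019) = √359100 ≈ 599.2 mm.
The +f correction barely moves this — solving exactly, f² + N·c·f − N·c·H = 0 ⇒ f = (−N·c + √((N·c)² + 4·N·c·H))/2 = (−0.266 + √1436400)/2 ≈ 599.12 mm, so f ≈ 599 mm.

599 mm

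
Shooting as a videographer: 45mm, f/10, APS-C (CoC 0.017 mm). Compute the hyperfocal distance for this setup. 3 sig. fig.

Hyperfocal distance H = f²/(N·c) + f = 45²/(10 × 0.017) + 45 = 2025/0.17 + 45 ≈ 11956.8 mm ≈ 12.0 m.

12.0 m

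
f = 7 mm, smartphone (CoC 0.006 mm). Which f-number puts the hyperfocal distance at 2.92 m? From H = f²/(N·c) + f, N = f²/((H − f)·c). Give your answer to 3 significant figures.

f/2.80

Rearrange H = f²/(N·c) + f for N: N = f² / ((H − f)·c).
N = 7² / ((2920 − 7) × 0.006) = 49 / 17.48 ≈ 2.80.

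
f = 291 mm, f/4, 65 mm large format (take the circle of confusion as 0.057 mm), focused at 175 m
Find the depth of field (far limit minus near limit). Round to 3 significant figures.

Hyperfocal distance H = f²/(N·c) + f = 291²/(4 × 0.057) + 291 = 84681/0.228 + 291 ≈ 371698.9 mm ≈ 371.7 m.
Near limit Dn = s·(H − f)/(H + s − 2f) = 175000 × (371698.9 − 291) / (371698.9 + 175000 − 2 × 291) = 175000 × 371407.9 / 546116.9 ≈ 119016 mm.
Far limit Df = s·(H − f)/(H − s) = 175000 × (371698.9 − 291) / (371698.9 − 175000) = 175000 × 371407.9 / 196698.9 ≈ 330436 mm.
Depth of field = Df − Dn = 330436 − 119016 ≈ 211420 mm ≈ 211 m.

211 m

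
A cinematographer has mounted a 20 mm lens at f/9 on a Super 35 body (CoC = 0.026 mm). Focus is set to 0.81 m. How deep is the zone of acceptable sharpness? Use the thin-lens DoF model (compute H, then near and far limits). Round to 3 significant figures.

Hyperfocal distance H = f²/(N·c) + f = 20²/(9 × 0.026) + 20 = 400/0.234 + 20 ≈ 1729.4 mm ≈ 1.729 m.
Near limit Dn = s·(H − f)/(H + s − 2f) = 810 × (1729.4 − 20) / (1729.4 + 810 − 2 × 20) = 810 × 1709.4 / 2499.4 ≈ 553.98 mm.
Far limit Df = s·(H − f)/(H − s) = 810 × (1729.4 − 20) / (1729.4 − 810) = 810 × 1709.4 / 919.4 ≈ 1506.00 mm.
Depth of field = Df − Dn = 1506.00 − 553.98 ≈ 952.02 mm ≈ 0.952 m.

0.952 m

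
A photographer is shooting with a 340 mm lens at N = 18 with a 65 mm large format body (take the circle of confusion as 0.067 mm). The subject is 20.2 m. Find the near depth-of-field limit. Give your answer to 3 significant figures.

16.7 m

Hyperfocal distance H = f²/(N·c) + f = 340²/(18 × 0.067) + 340 = 115600/1.206 + 340 ≈ 96194.1 mm ≈ 96.19 m.
Near limit Dn = s·(H − f)/(H + s − 2f) = 20200 × (96194.1 − 340) / (96194.1 + 20200 − 2 × 340) = 20200 × 95854.1 / 115714.1 ≈ 16733 mm ≈ 16.7 m.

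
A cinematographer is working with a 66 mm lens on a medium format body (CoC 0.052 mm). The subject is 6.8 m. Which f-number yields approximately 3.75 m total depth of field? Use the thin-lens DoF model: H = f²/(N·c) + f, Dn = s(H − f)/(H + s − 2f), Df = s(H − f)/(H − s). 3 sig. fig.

Write h = H − f = f²/(N·c). The thin-lens limits are Dn = s·h/(h + (s−f)) and Df = s·h/(h − (s−f)), so DoF = Df − Dn = 2·s·(s−f)·h / (h² − (s−f)²).
That is a quadratic in h: DoF·h² − 2·s·(s−f)·h − DoF·(s−f)² = 0 ⇒ h = (s−f)·(s + √(s² + DoF²)) / DoF = 6734 × (6800 + √(6800² + 3750²)) / 3750 = 6734 × (6800 + 7765.47) / 3750 ≈ 26156 mm.
Then N = f²/(c·h) = 66² / (0.052 × 26156) = 4356 / 1360.1 ≈ 3.20.

f/3.20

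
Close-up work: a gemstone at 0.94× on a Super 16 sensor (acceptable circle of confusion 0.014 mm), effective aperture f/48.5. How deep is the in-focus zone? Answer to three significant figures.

1.54 mm

At magnification m, DoF ≈ 2·N_eff·c/m² = 2 × 48.5 × 0.014 / 0.94² = 1.358 / 0.8836 ≈ 1.54 mm.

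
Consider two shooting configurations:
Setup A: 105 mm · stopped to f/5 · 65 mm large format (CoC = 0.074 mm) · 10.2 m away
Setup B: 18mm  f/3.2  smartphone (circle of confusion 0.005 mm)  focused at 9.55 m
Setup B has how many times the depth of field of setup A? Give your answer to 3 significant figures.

Setup A: H = 105²/(5×0.074) + 105 ≈ 29902.3 mm; DoF = Df − Dn = 15426.2 − 7618.8 ≈ 7807.4 mm.
Setup B: H = 18²/(3.2×0.005) + 18 ≈ 20268.0 mm; DoF = Df − Dn = 18043 − 6493 ≈ 11550 mm.
Ratio = 11550 / 7807.4 ≈ 1.48.

1.48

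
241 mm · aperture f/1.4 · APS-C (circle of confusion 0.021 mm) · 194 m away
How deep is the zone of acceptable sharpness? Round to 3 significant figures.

Hyperfocal distance H = f²/(N·c) + f = 241²/(1.4 × 0.021) + 241 = 58081/0.0294 + 241 ≈ 1975785.2 mm ≈ 1976 m.
Near limit Dn = s·(H − f)/(H + s − 2f) = 194000 × (1975785.2 − 241) / (1975785.2 + 194000 − 2 × 241) = 194000 × 1975544.2 / 2169303.2 ≈ 176672 mm.
Far limit Df = s·(H − f)/(H − s) = 194000 × (1975785.2 − 241) / (1975785.2 − 194000) = 194000 × 1975544.2 / 1781785.2 ≈ 215096 mm.
Depth of field = Df − Dn = 215096 − 176672 ≈ 38424 mm ≈ 38.4 m.

38.4 m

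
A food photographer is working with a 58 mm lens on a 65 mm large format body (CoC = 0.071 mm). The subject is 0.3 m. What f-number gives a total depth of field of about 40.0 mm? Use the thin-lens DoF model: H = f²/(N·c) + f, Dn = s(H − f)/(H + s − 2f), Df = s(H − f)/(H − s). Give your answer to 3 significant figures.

Write h = H − f = f²/(N·c). The thin-lens limits are Dn = s·h/(h + (s−f)) and Df = s·h/(h − (s−f)), so DoF = Df − Dn = 2·s·(s−f)·h / (h² − (s−f)²).
That is a quadratic in h: DoF·h² − 2·s·(s−f)·h − DoF·(s−f)² = 0 ⇒ h = (s−f)·(s + √(s² + DoF²)) / DoF = 242 × (300 + √(300² + 40²)) / 40 = 242 × (300 + 302.655) / 40 ≈ 3646.1 mm.
Then N = f²/(c·h) = 58² / (0.071 × 3646.1) = 3364 / 258.87 ≈ 13.

f/13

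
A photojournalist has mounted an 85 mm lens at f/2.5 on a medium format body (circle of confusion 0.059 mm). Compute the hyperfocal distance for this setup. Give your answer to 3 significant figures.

49.1 m

Hyperfocal distance H = f²/(N·c) + f = 85²/(2.5 × 0.059) + 85 = 7225/0.1475 + 85 ≈ 49068.1 mm ≈ 49.1 m.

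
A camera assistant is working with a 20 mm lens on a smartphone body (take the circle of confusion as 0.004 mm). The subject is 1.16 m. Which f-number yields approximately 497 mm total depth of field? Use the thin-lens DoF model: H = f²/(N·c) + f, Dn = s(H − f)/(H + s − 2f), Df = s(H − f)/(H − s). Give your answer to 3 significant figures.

f/18

Write h = H − f = f²/(N·c). The thin-lens limits are Dn = s·h/(h + (s−f)) and Df = s·h/(h − (s−f)), so DoF = Df − Dn = 2·s·(s−f)·h / (h² − (s−f)²).
That is a quadratic in h: DoF·h² − 2·s·(s−f)·h − DoF·(s−f)² = 0 ⇒ h = (s−f)·(s + √(s² + DoF²)) / DoF = 1140 × (1160 + √(1160² + 497²)) / 497 = 1140 × (1160 + 1261.99) / 497 ≈ 5555.5 mm.
Then N = f²/(c·h) = 20² / (0.004 × 5555.5) = 400 / 22.222 ≈ 18.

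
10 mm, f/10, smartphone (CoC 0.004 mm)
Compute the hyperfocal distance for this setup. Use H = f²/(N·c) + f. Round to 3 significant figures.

2.51 m

Hyperfocal distance H = f²/(N·c) + f = 10²/(10 × 0.004) + 10 = 100/0.04 + 10 ≈ 2510.0 mm ≈ 2.51 m.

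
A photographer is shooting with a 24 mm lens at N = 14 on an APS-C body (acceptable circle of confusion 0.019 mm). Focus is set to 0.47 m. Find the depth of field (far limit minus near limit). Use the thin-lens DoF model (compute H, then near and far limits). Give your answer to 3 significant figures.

Hyperfocal distance H = f²/(N·c) + f = 24²/(14 × 0.019) + 24 = 576/0.266 + 24 ≈ 2189.4 mm ≈ 2.189 m.
Near limit Dn = s·(H − f)/(H + s − 2f) = 470 × (2189.4 − 24) / (2189.4 + 470 − 2 × 24) = 470 × 2165.4 / 2611.4 ≈ 389.73 mm.
Far limit Df = s·(H − f)/(H − s) = 470 × (2189.4 − 24) / (2189.4 − 470) = 470 × 2165.4 / 1719.4 ≈ 591.91 mm.
Depth of field = Df − Dn = 591.91 − 389.73 ≈ 202.18 mm.

202 mm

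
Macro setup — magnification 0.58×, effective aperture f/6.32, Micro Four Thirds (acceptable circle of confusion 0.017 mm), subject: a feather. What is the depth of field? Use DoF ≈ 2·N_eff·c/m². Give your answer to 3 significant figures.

0.639 mm

At magnification m, DoF ≈ 2·N_eff·c/m² = 2 × 6.32 × 0.017 / 0.58² = 0.2149 / 0.3364 ≈ 0.639 mm.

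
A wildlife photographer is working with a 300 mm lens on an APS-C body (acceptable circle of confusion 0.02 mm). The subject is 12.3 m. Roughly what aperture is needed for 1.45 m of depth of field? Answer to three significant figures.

Write h = H − f = f²/(N·c). The thin-lens limits are Dn = s·h/(h + (s−f)) and Df = s·h/(h − (s−f)), so DoF = Df − Dn = 2·s·(s−f)·h / (h² − (s−f)²).
That is a quadratic in h: DoF·h² − 2·s·(s−f)·h − DoF·(s−f)² = 0 ⇒ h = (s−f)·(s + √(s² + DoF²)) / DoF = 12000 × (12300 + √(12300² + 1450²)) / 1450 = 12000 × (12300 + 12385.2) / 1450 ≈ 204291 mm.
Then N = f²/(c·h) = 300² / (0.02 × 204291) = 90000 / 4085.8 ≈ 22.

f/22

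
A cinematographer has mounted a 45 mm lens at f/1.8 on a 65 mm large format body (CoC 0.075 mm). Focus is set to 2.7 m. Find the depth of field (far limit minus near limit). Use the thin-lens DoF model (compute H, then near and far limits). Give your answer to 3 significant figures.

Hyperfocal distance H = f²/(N·c) + f = 45²/(1.8 × 0.075) + 45 = 2025/0.135 + 45 ≈ 15045.0 mm ≈ 15.04 m.
Near limit Dn = s·(H − f)/(H + s − 2f) = 2700 × (15045.0 − 45) / (15045.0 + 2700 − 2 × 45) = 2700 × 15000.0 / 17655.0 ≈ 2293.97 mm.
Far limit Df = s·(H − f)/(H − s) = 2700 × (15045.0 − 45) / (15045.0 − 2700) = 2700 × 15000.0 / 12345.0 ≈ 3280.68 mm.
Depth of field = Df − Dn = 3280.68 − 2293.97 ≈ 986.71 mm ≈ 0.987 m.

0.987 m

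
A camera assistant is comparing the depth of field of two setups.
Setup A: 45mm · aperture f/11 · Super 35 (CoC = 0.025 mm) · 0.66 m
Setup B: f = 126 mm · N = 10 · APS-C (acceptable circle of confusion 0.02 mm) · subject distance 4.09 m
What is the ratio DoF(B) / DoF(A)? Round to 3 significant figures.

Setup A: H = 45²/(11×0.025) + 45 ≈ 7408.6 mm; DoF = Df − Dn = 720.15 − 609.13 ≈ 111.02 mm.
Setup B: H = 126²/(10×0.02) + 126 ≈ 79506.0 mm; DoF = Df − Dn = 4304.98 − 3895.47 ≈ 409.51 mm.
Ratio = 409.51 / 111.02 ≈ 3.69.

3.69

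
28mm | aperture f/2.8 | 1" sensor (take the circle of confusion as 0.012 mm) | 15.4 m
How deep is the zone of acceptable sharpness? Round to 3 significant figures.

35.9 m

Hyperfocal distance H = f²/(N·c) + f = 28²/(2.8 × 0.012) + 28 = 784/0.0336 + 28 ≈ 23361.3 mm ≈ 23.36 m.
Near limit Dn = s·(H − f)/(H + s − 2f) = 15400 × (23361.3 − 28) / (23361.3 + 15400 − 2 × 28) = 15400 × 23333.3 / 38705.3 ≈ 9284 mm.
Far limit Df = s·(H − f)/(H − s) = 15400 × (23361.3 − 28) / (23361.3 − 15400) = 15400 × 23333.3 / 7961.3 ≈ 45135 mm.
Depth of field = Df − Dn = 45135 − 9284 ≈ 35851 mm ≈ 35.9 m.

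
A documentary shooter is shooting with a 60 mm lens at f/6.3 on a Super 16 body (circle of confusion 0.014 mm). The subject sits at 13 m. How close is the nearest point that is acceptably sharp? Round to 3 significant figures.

Hyperfocal distance H = f²/(N·c) + f = 60²/(6.3 × 0.014) + 60 = 3600/0.0882 + 60 ≈ 40876.3 mm ≈ 40.88 m.
Near limit Dn = s·(H − f)/(H + s − 2f) = 13000 × (40876.3 − 60) / (40876.3 + 13000 − 2 × 60) = 13000 × 40816.3 / 53756.3 ≈ 9870.7 mm ≈ 9.87 m.

9.87 m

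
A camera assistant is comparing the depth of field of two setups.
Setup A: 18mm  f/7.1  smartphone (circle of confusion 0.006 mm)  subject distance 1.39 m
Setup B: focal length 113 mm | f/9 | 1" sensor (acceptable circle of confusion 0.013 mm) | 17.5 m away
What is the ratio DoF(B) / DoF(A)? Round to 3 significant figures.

11.0

Setup A: H = 18²/(7.1×0.006) + 18 ≈ 7623.6 mm; DoF = Df − Dn = 1695.93 − 1177.57 ≈ 518.36 mm.
Setup B: H = 113²/(9×0.013) + 113 ≈ 109249.8 mm; DoF = Df − Dn = 20816.3 − 15095.1 ≈ 5721.2 mm.
Ratio = 5721.2 / 518.36 ≈ 11.0.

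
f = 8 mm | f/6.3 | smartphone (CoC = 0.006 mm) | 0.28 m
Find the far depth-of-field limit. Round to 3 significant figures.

Hyperfocal distance H = f²/(N·c) + f = 8²/(6.3 × 0.006) + 8 = 64/0.0378 + 8 ≈ 1701.1 mm ≈ 1.701 m.
Far limit Df = s·(H − f)/(H − s) = 280 × (1701.1 − 8) / (1701.1 − 280) = 280 × 1693.1 / 1421.1 ≈ 333.59 mm.

334 mm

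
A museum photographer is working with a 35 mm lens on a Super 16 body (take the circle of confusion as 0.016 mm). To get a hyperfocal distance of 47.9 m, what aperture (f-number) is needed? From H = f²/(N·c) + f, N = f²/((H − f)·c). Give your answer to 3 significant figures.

Rearrange H = f²/(N·c) + f for N: N = f² / ((H − f)·c).
N = 35² / ((47900 − 35) × 0.016) = 1225 / 765.8 ≈ 1.60.

f/1.60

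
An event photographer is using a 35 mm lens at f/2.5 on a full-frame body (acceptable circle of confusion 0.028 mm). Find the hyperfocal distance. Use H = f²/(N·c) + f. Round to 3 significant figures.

17.5 m

Hyperfocal distance H = f²/(N·c) + f = 35²/(2.5 × 0.028) + 35 = 1225/0.07 + 35 ≈ 17535.0 mm ≈ 17.5 m.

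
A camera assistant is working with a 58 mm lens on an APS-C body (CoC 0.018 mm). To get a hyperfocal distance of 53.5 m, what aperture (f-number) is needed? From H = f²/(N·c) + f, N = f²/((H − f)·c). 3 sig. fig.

Rearrange H = f²/(N·c) + f for N: N = f² / ((H − f)·c).
N = 58² / ((53500 − 58) × 0.018) = 3364 / 962.0 ≈ 3.50.

f/3.50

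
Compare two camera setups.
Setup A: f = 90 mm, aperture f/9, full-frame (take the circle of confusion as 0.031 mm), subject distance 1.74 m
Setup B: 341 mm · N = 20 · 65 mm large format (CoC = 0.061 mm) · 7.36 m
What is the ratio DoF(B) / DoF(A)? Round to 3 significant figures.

Setup A: H = 90²/(9×0.031) + 90 ≈ 29122.3 mm; DoF = Df − Dn = 1844.85 − 1646.43 ≈ 198.42 mm.
Setup B: H = 341²/(20×0.061) + 341 ≈ 95653.3 mm; DoF = Df − Dn = 7945.1 − 6855.2 ≈ 1089.9 mm.
Ratio = 1089.9 / 198.42 ≈ 5.49.

5.49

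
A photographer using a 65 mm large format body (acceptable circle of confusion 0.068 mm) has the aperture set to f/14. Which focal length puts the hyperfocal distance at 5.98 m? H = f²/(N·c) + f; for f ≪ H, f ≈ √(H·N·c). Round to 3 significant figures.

75.0 mm

From H = f²/(N·c) + f, with f ≪ H: f ≈ √(H·N·c) = √(5980 × 14 × 0.068) = √5693.0 ≈ 75.45 mm.
Exact: f² + N·c·f − N·c·H = 0 ⇒ f = (−N·c + √((N·c)² + 4·N·c·H))/2 = (−0.952 + √22773)/2 ≈ 74.977 mm ≈ 75.0 mm.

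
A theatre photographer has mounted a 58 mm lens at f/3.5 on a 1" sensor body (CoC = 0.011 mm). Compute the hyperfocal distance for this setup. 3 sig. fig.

87.4 m

Hyperfocal distance H = f²/(N·c) + f = 58²/(3.5 × 0.011) + 58 = 3364/0.0385 + 58 ≈ 87434.6 mm ≈ 87.4 m.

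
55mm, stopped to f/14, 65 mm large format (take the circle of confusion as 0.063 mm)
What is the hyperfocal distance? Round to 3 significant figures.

Hyperfocal distance H = f²/(N·c) + f = 55²/(14 × 0.063) + 55 = 3025/0.882 + 55 ≈ 3484.7 mm ≈ 3.48 m.

3.48 m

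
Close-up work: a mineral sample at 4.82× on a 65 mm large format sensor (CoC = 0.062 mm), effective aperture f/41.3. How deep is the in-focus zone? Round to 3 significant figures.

At magnification m, DoF ≈ 2·N_eff·c/m² = 2 × 41.3 × 0.062 / 4.82² = 5.121 / 23.23 ≈ 0.22 mm.

0.220 mm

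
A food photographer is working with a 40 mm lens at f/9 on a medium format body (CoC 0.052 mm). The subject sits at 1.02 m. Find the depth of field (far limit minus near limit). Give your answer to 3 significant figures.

Hyperfocal distance H = f²/(N·c) + f = 40²/(9 × 0.052) + 40 = 1600/0.468 + 40 ≈ 3458.8 mm ≈ 3.459 m.
Near limit Dn = s·(H − f)/(H + s − 2f) = 1020 × (3458.8 − 40) / (3458.8 + 1020 − 2 × 40) = 1020 × 3418.8 / 4398.8 ≈ 792.76 mm.
Far limit Df = s·(H − f)/(H − s) = 1020 × (3458.8 − 40) / (3458.8 − 1020) = 1020 × 3418.8 / 2438.8 ≈ 1429.87 mm.
Depth of field = Df − Dn = 1429.87 − 792.76 ≈ 637.11 mm ≈ 0.637 m.

0.637 m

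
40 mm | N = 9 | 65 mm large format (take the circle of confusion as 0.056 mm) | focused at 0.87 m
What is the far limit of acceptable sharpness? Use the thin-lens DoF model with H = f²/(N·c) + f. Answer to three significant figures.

1.18 m

Hyperfocal distance H = f²/(N·c) + f = 40²/(9 × 0.056) + 40 = 1600/0.504 + 40 ≈ 3214.6 mm ≈ 3.215 m.
Far limit Df = s·(H − f)/(H − s) = 870 × (3214.6 − 40) / (3214.6 − 870) = 870 × 3174.6 / 2344.6 ≈ 1178.0 mm ≈ 1.18 m.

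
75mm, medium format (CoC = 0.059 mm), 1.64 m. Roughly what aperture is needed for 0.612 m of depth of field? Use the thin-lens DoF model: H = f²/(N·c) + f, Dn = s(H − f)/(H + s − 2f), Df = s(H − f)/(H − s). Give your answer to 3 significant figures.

f/11

Write h = H − f = f²/(N·c). The thin-lens limits are Dn = s·h/(h + (s−f)) and Df = s·h/(h − (s−f)), so DoF = Df − Dn = 2·s·(s−f)·h / (h² − (s−f)²).
That is a quadratic in h: DoF·h² − 2·s·(s−f)·h − DoF·(s−f)² = 0 ⇒ h = (s−f)·(s + √(s² + DoF²)) / DoF = 1565 × (1640 + √(1640² + 612²)) / 612 = 1565 × (1640 + 1750.47) / 612 ≈ 8670.1 mm.
Then N = f²/(c·h) = 75² / (0.059 × 8670.1) = 5625 / 511.53 ≈ 11.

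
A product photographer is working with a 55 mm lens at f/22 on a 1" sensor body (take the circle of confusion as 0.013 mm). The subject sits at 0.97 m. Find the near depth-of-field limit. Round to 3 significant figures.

0.893 m

Hyperfocal distance H = f²/(N·c) + f = 55²/(22 × 0.013) + 55 = 3025/0.286 + 55 ≈ 10631.9 mm ≈ 10.63 m.
Near limit Dn = s·(H − f)/(H + s − 2f) = 970 × (10631.9 − 55) / (10631.9 + 970 − 2 × 55) = 970 × 10576.9 / 11491.9 ≈ 892.77 mm ≈ 0.893 m.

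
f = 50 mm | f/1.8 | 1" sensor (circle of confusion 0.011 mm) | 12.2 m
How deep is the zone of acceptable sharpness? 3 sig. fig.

2.37 m

Hyperfocal distance H = f²/(N·c) + f = 50²/(1.8 × 0.011) + 50 = 2500/0.0198 + 50 ≈ 126312.6 mm ≈ 126.3 m.
Near limit Dn = s·(H − f)/(H + s − 2f) = 12200 × (126312.6 − 50) / (126312.6 + 12200 − 2 × 50) = 12200 × 126262.6 / 138412.6 ≈ 11129.1 mm.
Far limit Df = s·(H − f)/(H − s) = 12200 × (126312.6 − 50) / (126312.6 − 12200) = 12200 × 126262.6 / 114112.6 ≈ 13499.0 mm.
Depth of field = Df − Dn = 13499.0 − 11129.1 ≈ 2369.9 mm ≈ 2.37 m.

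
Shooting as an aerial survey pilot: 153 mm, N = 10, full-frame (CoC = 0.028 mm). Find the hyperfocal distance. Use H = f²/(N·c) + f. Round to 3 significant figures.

Hyperfocal distance H = f²/(N·c) + f = 153²/(10 × 0.028) + 153 = 23409/0.28 + 153 ≈ 83756.6 mm ≈ 83.8 m.

83.8 m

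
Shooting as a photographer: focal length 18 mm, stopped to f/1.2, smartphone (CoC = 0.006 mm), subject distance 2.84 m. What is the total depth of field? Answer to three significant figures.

Hyperfocal distance H = f²/(N·c) + f = 18²/(1.2 × 0.006) + 18 = 324/0.0072 + 18 ≈ 45018.0 mm ≈ 45.02 m.
Near limit Dn = s·(H − f)/(H + s − 2f) = 2840 × (45018.0 − 18) / (45018.0 + 2840 − 2 × 18) = 2840 × 45000.0 / 47822.0 ≈ 2672.41 mm.
Far limit Df = s·(H − f)/(H − s) = 2840 × (45018.0 − 18) / (45018.0 − 2840) = 2840 × 45000.0 / 42178.0 ≈ 3030.02 mm.
Depth of field = Df − Dn = 3030.02 − 2672.41 ≈ 357.61 mm.

358 mm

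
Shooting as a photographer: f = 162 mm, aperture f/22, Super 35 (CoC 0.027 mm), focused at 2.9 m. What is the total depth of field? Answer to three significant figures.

Hyperfocal distance H = f²/(N·c) + f = 162²/(22 × 0.027) + 162 = 26244/0.594 + 162 ≈ 44343.8 mm ≈ 44.34 m.
Near limit Dn = s·(H − f)/(H + s − 2f) = 2900 × (44343.8 − 162) / (44343.8 + 2900 − 2 × 162) = 2900 × 44181.8 / 46919.8 ≈ 2730.77 mm.
Far limit Df = s·(H − f)/(H − s) = 2900 × (44343.8 − 162) / (44343.8 − 2900) = 2900 × 44181.8 / 41443.8 ≈ 3091.59 mm.
Depth of field = Df − Dn = 3091.59 − 2730.77 ≈ 360.82 mm.

361 mm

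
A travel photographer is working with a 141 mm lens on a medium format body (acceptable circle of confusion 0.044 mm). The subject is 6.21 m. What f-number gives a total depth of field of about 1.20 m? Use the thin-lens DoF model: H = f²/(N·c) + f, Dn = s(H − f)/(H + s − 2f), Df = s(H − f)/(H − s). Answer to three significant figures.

Write h = H − f = f²/(N·c). The thin-lens limits are Dn = s·h/(h + (s−f)) and Df = s·h/(h − (s−f)), so DoF = Df − Dn = 2·s·(s−f)·h / (h² − (s−f)²).
That is a quadratic in h: DoF·h² − 2·s·(s−f)·h − DoF·(s−f)² = 0 ⇒ h = (s−f)·(s + √(s² + DoF²)) / DoF = 6069 × (6210 + √(6210² + 1200²)) / 1200 = 6069 × (6210 + 6324.88) / 1200 ≈ 63395 mm.
Then N = f²/(c·h) = 141² / (0.044 × 63395) = 19881 / 2789.4 ≈ 7.13.

f/7.13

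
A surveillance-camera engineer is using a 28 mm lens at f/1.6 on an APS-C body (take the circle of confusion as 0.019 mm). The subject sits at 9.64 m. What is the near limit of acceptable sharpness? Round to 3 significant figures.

Hyperfocal distance H = f²/(N·c) + f = 28²/(1.6 × 0.019) + 28 = 784/0.0304 + 28 ≈ 25817.5 mm ≈ 25.82 m.
Near limit Dn = s·(H − f)/(H + s − 2f) = 9640 × (25817.5 − 28) / (25817.5 + 9640 − 2 × 28) = 9640 × 25789.5 / 35401.5 ≈ 7022.6 mm ≈ 7.02 m.

7.02 m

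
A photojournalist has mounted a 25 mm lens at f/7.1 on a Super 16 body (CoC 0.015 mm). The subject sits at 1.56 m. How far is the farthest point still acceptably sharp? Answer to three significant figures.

Hyperfocal distance H = f²/(N·c) + f = 25²/(7.1 × 0.015) + 25 = 625/0.1065 + 25 ≈ 5893.5 mm ≈ 5.894 m.
Far limit Df = s·(H − f)/(H − s) = 1560 × (5893.5 − 25) / (5893.5 − 1560) = 1560 × 5868.5 / 4333.5 ≈ 2112.6 mm ≈ 2.11 m.

2.11 m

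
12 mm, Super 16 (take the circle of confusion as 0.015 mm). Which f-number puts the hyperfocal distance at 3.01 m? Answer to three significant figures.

f/3.20

Rearrange H = f²/(N·c) + f for N: N = f² / ((H − f)·c).
N = 12² / ((3010 − 12) × 0.015) = 144 / 44.97 ≈ 3.20.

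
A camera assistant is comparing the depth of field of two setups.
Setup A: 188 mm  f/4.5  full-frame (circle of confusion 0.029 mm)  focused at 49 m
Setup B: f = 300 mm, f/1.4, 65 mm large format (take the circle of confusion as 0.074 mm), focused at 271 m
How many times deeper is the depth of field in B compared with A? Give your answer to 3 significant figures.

Setup A: H = 188²/(4.5×0.029) + 188 ≈ 271023.2 mm; DoF = Df − Dn = 59773 − 41517 ≈ 18256 mm.
Setup B: H = 300²/(1.4×0.074) + 300 ≈ 869025.9 mm; DoF = Df − Dn = 393670 − 206617 ≈ 187053 mm.
Ratio = 187053 / 18256 ≈ 10.2.

10.2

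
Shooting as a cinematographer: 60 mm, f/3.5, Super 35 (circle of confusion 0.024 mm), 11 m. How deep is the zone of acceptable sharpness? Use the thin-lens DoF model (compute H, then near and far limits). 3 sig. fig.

6.01 m

Hyperfocal distance H = f²/(N·c) + f = 60²/(3.5 × 0.024) + 60 = 3600/0.084 + 60 ≈ 42917.1 mm ≈ 42.92 m.
Near limit Dn = s·(H − f)/(H + s − 2f) = 11000 × (42917.1 − 60) / (42917.1 + 11000 − 2 × 60) = 11000 × 42857.1 / 53797.1 ≈ 8763.1 mm.
Far limit Df = s·(H − f)/(H − s) = 11000 × (42917.1 − 60) / (42917.1 − 11000) = 11000 × 42857.1 / 31917.1 ≈ 14770.4 mm.
Depth of field = Df − Dn = 14770.4 − 8763.1 ≈ 6007.3 mm ≈ 6.01 m.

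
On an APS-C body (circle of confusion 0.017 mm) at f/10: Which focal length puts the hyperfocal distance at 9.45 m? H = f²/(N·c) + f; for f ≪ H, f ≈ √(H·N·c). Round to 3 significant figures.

40.0 mm

From H = f²/(N·c) + f, with f ≪ H: f ≈ √(H·N·c) = √(9450 × 10 × 0.017) = √1606.5 ≈ 40.08 mm.
Exact: f² + N·c·f − N·c·H = 0 ⇒ f = (−N·c + √((N·c)² + 4·N·c·H))/2 = (−0.17 + √6426.0)/2 ≈ 39.996 mm ≈ 40.0 mm.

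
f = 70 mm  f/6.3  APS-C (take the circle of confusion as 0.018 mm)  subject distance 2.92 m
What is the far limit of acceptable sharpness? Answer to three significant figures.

3.13 m

Hyperfocal distance H = f²/(N·c) + f = 70²/(6.3 × 0.018) + 70 = 4900/0.1134 + 70 ≈ 43279.9 mm ≈ 43.28 m.
Far limit Df = s·(H − f)/(H − s) = 2920 × (43279.9 − 70) / (43279.9 − 2920) = 2920 × 43209.9 / 40359.9 ≈ 3126.2 mm ≈ 3.13 m.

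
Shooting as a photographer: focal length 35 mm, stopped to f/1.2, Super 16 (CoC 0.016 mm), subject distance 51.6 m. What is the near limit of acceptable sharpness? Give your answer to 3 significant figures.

Hyperfocal distance H = f²/(N·c) + f = 35²/(1.2 × 0.016) + 35 = 1225/0.0192 + 35 ≈ 63837.1 mm ≈ 63.84 m.
Near limit Dn = s·(H − f)/(H + s − 2f) = 51600 × (63837.1 − 35) / (63837.1 + 51600 − 2 × 35) = 51600 × 63802.1 / 115367.1 ≈ 28537 mm ≈ 28.5 m.

28.5 m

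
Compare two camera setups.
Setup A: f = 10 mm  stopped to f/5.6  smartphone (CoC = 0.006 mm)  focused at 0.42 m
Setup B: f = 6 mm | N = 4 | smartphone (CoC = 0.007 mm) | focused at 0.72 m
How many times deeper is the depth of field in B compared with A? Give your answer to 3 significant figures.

Setup A: H = 10²/(5.6×0.006) + 10 ≈ 2986.2 mm; DoF = Df − Dn = 487.10 − 369.15 ≈ 117.95 mm.
Setup B: H = 6²/(4×0.007) + 6 ≈ 1291.7 mm; DoF = Df − Dn = 1619.2 − 462.9 ≈ 1156.3 mm.
Ratio = 1156.3 / 117.95 ≈ 9.80.

9.80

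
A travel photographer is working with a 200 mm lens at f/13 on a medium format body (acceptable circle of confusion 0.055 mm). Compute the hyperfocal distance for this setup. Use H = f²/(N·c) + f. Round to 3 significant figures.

Hyperfocal distance H = f²/(N·c) + f = 200²/(13 × 0.055) + 200 = 40000/0.715 + 200 ≈ 56144.1 mm ≈ 56.1 m.

56.1 m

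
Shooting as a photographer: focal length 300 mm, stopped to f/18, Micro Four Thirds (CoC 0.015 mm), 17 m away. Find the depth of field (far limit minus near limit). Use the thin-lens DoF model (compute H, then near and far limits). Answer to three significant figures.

Hyperfocal distance H = f²/(N·c) + f = 300²/(18 × 0.015) + 300 = 90000/0.27 + 300 ≈ 333633.3 mm ≈ 333.6 m.
Near limit Dn = s·(H − f)/(H + s − 2f) = 17000 × (333633.3 − 300) / (333633.3 + 17000 − 2 × 300) = 17000 × 333333.3 / 350033.3 ≈ 16188.9 mm.
Far limit Df = s·(H − f)/(H − s) = 17000 × (333633.3 − 300) / (333633.3 − 17000) = 17000 × 333333.3 / 316633.3 ≈ 17896.6 mm.
Depth of field = Df − Dn = 17896.6 − 16188.9 ≈ 1707.7 mm ≈ 1.71 m.

1.71 m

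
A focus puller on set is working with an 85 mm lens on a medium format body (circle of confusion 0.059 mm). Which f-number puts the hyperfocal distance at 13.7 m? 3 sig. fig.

f/8.99

Rearrange H = f²/(N·c) + f for N: N = f² / ((H − f)·c).
N = 85² / ((13700 − 85) × 0.059) = 7225 / 803.3 ≈ 8.99.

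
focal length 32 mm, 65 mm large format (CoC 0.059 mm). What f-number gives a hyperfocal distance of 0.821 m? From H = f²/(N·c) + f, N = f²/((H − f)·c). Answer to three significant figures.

f/22

Rearrange H = f²/(N·c) + f for N: N = f² / ((H − f)·c).
N = 32² / ((821 − 32) × 0.059) = 1024 / 46.55 ≈ 22.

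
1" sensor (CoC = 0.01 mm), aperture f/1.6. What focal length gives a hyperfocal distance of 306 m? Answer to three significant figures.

From H = f²/(N·c) + f, with f ≪ H: f ≈ √(H·N·c) = √(306000 × 1.6 × 0.01) = √4896.0 ≈ 69.97 mm.
The +f correction barely moves this — solving exactly, f² + N·c·f − N·c·H = 0 ⇒ f = (−N·c + √((N·c)² + 4·N·c·H))/2 = (−0.016 + √19584)/2 ≈ 69.963 mm, so f ≈ 70.0 mm.

70.0 mm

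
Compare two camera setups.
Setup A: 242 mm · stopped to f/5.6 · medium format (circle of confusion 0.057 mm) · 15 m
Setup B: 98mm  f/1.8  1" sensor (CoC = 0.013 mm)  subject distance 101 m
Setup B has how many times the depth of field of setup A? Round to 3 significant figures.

21.8

Setup A: H = 242²/(5.6×0.057) + 242 ≈ 183713.2 mm; DoF = Df − Dn = 16312.1 − 13883.3 ≈ 2428.8 mm.
Setup B: H = 98²/(1.8×0.013) + 98 ≈ 410525.4 mm; DoF = Df − Dn = 133925 − 81069 ≈ 52856 mm.
Ratio = 52856 / 2428.8 ≈ 21.8.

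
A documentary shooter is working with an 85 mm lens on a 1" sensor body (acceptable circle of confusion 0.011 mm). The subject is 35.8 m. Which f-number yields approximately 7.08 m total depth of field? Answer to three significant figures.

Write h = H − f = f²/(N·c). The thin-lens limits are Dn = s·h/(h + (s−f)) and Df = s·h/(h − (s−f)), so DoF = Df − Dn = 2·s·(s−f)·h / (h² − (s−f)²).
That is a quadratic in h: DoF·h² − 2·s·(s−f)·h − DoF·(s−f)² = 0 ⇒ h = (s−f)·(s + √(s² + DoF²)) / DoF = 35715 × (35800 + √(35800² + 7080²)) / 7080 = 35715 × (35800 + 36493.4) / 7080 ≈ 364683 mm.
Then N = f²/(c·h) = 85² / (0.011 × 364683) = 7225 / 4011.5 ≈ 1.80.

f/1.80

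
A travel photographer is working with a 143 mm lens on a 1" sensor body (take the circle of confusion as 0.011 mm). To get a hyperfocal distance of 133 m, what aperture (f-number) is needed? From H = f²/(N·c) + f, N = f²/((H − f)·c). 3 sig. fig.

f/14

Rearrange H = f²/(N·c) + f for N: N = f² / ((H − f)·c).
N = 143² / ((133000 − 143) × 0.011) = 20449 / 1461 ≈ 14.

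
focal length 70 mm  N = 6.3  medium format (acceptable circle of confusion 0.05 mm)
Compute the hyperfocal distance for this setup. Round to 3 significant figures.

Hyperfocal distance H = f²/(N·c) + f = 70²/(6.3 × 0.05) + 70 = 4900/0.315 + 70 ≈ 15625.6 mm ≈ 15.6 m.

15.6 m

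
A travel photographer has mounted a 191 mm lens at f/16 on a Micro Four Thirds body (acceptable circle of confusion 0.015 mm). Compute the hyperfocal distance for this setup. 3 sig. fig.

Hyperfocal distance H = f²/(N·c) + f = 191²/(16 × 0.015) + 191 = 36481/0.24 + 191 ≈ 152195.2 mm ≈ 152 m.

152 m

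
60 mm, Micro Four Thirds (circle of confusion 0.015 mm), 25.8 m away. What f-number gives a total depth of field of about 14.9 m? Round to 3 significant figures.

Write h = H − f = f²/(N·c). The thin-lens limits are Dn = s·h/(h + (s−f)) and Df = s·h/(h − (s−f)), so DoF = Df − Dn = 2·s·(s−f)·h / (h² − (s−f)²).
That is a quadratic in h: DoF·h² − 2·s·(s−f)·h − DoF·(s−f)² = 0 ⇒ h = (s−f)·(s + √(s² + DoF²)) / DoF = 25740 × (25800 + √(25800² + 14900²)) / 14900 = 25740 × (25800 + 29793.5) / 14900 ≈ 96039 mm.
Then N = f²/(c·h) = 60² / (0.015 × 96039) = 3600 / 1440.6 ≈ 2.50.

f/2.50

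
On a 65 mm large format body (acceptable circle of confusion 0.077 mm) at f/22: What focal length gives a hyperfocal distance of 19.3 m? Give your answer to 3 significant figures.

180 mm

From H = f²/(N·c) + f, with f ≪ H: f ≈ √(H·N·c) = √(19300 × 22 × 0.077) = √32694 ≈ 180.8 mm.
Exact: f² + N·c·f − N·c·H = 0 ⇒ f = (−N·c + √((N·c)² + 4·N·c·H))/2 = (−1.694 + √130780)/2 ≈ 179.97 mm ≈ 180 mm.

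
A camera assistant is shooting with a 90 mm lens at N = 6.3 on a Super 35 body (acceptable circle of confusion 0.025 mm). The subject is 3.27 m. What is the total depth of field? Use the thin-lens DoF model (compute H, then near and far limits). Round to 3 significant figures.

406 mm

Hyperfocal distance H = f²/(N·c) + f = 90²/(6.3 × 0.025) + 90 = 8100/0.1575 + 90 ≈ 51518.6 mm ≈ 51.52 m.
Near limit Dn = s·(H − f)/(H + s − 2f) = 3270 × (51518.6 − 90) / (51518.6 + 3270 − 2 × 90) = 3270 × 51428.6 / 54608.6 ≈ 3079.58 mm.
Far limit Df = s·(H − f)/(H − s) = 3270 × (51518.6 − 90) / (51518.6 − 3270) = 3270 × 51428.6 / 48248.6 ≈ 3485.52 mm.
Depth of field = Df − Dn = 3485.52 − 3079.58 ≈ 405.94 mm.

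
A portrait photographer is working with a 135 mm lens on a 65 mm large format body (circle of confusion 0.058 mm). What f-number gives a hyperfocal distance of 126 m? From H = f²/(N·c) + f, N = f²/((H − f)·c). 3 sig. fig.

Rearrange H = f²/(N·c) + f for N: N = f² / ((H − f)·c).
N = 135² / ((126000 − 135) × 0.058) = 18225 / 7300 ≈ 2.50.

f/2.50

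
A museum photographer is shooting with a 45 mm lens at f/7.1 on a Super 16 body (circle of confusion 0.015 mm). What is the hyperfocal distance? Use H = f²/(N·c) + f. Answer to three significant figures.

19.1 m

Hyperfocal distance H = f²/(N·c) + f = 45²/(7.1 × 0.015) + 45 = 2025/0.1065 + 45 ≈ 19059.1 mm ≈ 19.1 m.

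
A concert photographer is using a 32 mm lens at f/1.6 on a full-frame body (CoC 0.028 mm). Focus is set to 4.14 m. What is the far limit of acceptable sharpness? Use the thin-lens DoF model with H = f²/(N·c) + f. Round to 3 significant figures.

5.05 m

Hyperfocal distance H = f²/(N·c) + f = 32²/(1.6 × 0.028) + 32 = 1024/0.0448 + 32 ≈ 22889.1 mm ≈ 22.89 m.
Far limit Df = s·(H − f)/(H − s) = 4140 × (22889.1 − 32) / (22889.1 − 4140) = 4140 × 22857.1 / 18749.1 ≈ 5047.1 mm ≈ 5.05 m.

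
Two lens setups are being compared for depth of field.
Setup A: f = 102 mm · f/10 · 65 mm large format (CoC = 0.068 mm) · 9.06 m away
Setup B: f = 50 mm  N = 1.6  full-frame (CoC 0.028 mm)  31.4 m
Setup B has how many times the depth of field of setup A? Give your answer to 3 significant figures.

Setup A: H = 102²/(10×0.068) + 102 ≈ 15402.0 mm; DoF = Df − Dn = 21857 − 5714 ≈ 16143 mm.
Setup B: H = 50²/(1.6×0.028) + 50 ≈ 55853.6 mm; DoF = Df − Dn = 71655 − 20105 ≈ 51550 mm.
Ratio = 51550 / 16143 ≈ 3.19.

3.19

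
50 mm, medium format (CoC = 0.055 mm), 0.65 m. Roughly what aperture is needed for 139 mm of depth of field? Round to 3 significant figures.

f/8.01

Write h = H − f = f²/(N·c). The thin-lens limits are Dn = s·h/(h + (s−f)) and Df = s·h/(h − (s−f)), so DoF = Df − Dn = 2·s·(s−f)·h / (h² − (s−f)²).
That is a quadratic in h: DoF·h² − 2·s·(s−f)·h − DoF·(s−f)² = 0 ⇒ h = (s−f)·(s + √(s² + DoF²)) / DoF = 600 × (650 + √(650² + 139²)) / 139 = 600 × (650 + 664.696) / 139 ≈ 5674.9 mm.
Then N = f²/(c·h) = 50² / (0.055 × 5674.9) = 2500 / 312.12 ≈ 8.01.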